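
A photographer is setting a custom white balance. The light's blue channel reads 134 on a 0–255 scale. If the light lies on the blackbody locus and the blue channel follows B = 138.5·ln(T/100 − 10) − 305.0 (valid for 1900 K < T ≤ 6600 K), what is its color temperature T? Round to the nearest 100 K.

3400 K

ln(t − 10) = (134 + 305.0) / 138.5 = 3.1697.
t − 10 = e^3.1697 = 23.800, so t = 33.800.
T = 100·t = 3380 K → 3400 K to the nearest 100 K.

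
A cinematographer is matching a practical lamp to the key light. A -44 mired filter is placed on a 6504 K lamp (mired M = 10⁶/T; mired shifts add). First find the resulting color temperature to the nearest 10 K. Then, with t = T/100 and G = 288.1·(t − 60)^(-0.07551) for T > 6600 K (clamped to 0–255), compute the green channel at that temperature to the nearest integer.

M_in = 10⁶/6504 = 153.75; M_out = 153.75 + (-44) = 109.75.
T_out = 10⁶/109.75 = 9111.5 K → 9110 K; t = 91.1.
G = 288.1·(91.1 − 60)^(-0.07551) = 288.1·31.1^(-0.07551) = 288.1·0.77140 = 222.241.
Rounded: 222.

222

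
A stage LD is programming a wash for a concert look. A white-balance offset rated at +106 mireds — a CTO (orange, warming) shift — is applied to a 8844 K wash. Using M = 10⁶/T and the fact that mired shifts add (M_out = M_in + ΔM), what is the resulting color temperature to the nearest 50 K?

M_in = 10⁶/8844 = 113.07 mireds.
M_out = 113.07 + (+106) = 219.07 mireds.
T_out = 10⁶/219.07 = 4564.7 K → 4550 K.

4550 K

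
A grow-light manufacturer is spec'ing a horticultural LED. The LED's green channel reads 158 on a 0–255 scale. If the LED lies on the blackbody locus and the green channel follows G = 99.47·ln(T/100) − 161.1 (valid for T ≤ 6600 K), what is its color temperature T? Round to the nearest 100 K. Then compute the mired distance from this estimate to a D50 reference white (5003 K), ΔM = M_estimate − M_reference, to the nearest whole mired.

ln t = (158 + 161.1) / 99.47 = 3.2080.
t = e^3.2080 = 24.730.
T = 100·t = 2473 K → 2500 K to the nearest 100 K.
M_estimate = 10⁶/2500 = 400.00; M_reference = 10⁶/5003 = 199.88.
ΔM = 400.00 − 199.88 = 200.12 → +200 mireds.

+200 mireds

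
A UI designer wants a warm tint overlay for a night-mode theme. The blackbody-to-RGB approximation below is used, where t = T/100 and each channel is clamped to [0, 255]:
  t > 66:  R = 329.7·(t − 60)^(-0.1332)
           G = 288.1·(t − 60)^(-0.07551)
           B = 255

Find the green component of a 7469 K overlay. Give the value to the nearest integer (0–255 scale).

t = 7469/100 = 74.69; the t > 66 branch applies.
G = 288.1·(74.69 − 60)^(-0.07551) = 288.1·14.69^(-0.07551) = 288.1·0.81635 = 235.191.
Rounded: 235.

235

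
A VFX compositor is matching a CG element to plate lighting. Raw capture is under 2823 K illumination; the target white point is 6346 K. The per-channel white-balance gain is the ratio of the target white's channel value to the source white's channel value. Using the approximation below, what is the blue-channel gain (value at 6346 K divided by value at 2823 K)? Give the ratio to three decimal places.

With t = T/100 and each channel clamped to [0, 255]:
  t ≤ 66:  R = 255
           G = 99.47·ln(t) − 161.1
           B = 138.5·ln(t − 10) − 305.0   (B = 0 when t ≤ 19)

2.535

At 2823 K (t = 28.23):
  B = 138.5·ln(28.23 − 10) − 305.0 = 138.5·ln 18.23 − 305.0 = 138.5·2.9031 − 305.0 = 97.075.
At 6346 K (t = 63.46):
  B = 138.5·ln(63.46 − 10) − 305.0 = 138.5·ln 53.46 − 305.0 = 138.5·3.9789 − 305.0 = 246.082.
Gain = 246.082 / 97.075 = 2.5350 → 2.535.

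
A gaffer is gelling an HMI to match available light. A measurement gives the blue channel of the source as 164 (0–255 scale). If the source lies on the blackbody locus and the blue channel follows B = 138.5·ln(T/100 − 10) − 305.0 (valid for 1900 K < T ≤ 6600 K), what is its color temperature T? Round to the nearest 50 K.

3950 K

ln(t − 10) = (164 + 305.0) / 138.5 = 3.3863.
t − 10 = e^3.3863 = 29.556, so t = 39.556.
T = 100·t = 3956 K → 3950 K to the nearest 50 K.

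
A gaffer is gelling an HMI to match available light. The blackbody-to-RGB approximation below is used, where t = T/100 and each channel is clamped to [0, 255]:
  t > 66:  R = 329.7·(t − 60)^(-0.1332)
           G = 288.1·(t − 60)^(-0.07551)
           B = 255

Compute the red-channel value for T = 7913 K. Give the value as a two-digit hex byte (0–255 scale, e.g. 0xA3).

0xDF

t = 7913/100 = 79.13; the t > 66 branch applies.
R = 329.7·(79.13 − 60)^(-0.1332) = 329.7·19.13^(-0.1332) = 329.7·0.67496 = 222.533.
Rounded: 223; in hex, 0xDF.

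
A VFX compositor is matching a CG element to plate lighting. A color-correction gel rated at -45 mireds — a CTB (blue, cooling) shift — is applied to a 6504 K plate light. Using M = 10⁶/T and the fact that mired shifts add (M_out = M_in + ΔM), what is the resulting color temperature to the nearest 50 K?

9200 K

M_in = 10⁶/6504 = 153.75 mireds.
M_out = 153.75 + (-45) = 108.75 mireds.
T_out = 10⁶/108.75 = 9195.3 K → 9200 K.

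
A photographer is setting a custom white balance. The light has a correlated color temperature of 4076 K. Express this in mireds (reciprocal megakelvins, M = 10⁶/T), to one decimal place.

245.3 mireds

M = 10⁶ / 4076 = 245.339 → 245.3 mireds.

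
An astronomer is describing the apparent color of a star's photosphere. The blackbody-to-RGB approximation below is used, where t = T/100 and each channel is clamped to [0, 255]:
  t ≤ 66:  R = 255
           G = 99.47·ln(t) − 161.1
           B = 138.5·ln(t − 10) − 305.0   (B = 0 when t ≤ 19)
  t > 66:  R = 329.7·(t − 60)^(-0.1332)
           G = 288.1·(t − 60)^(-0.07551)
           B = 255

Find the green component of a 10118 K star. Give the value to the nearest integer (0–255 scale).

t = 10118/100 = 101.18; the t > 66 branch applies.
G = 288.1·(101.18 − 60)^(-0.07551) = 288.1·41.18^(-0.07551) = 288.1·0.75522 = 217.580.
Rounded: 218.

218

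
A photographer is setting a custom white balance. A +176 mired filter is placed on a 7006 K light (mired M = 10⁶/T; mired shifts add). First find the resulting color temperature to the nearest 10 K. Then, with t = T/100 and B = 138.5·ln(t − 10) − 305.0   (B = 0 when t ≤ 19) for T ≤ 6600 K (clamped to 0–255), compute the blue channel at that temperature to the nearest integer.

M_in = 10⁶/7006 = 142.73; M_out = 142.73 + (+176) = 318.73.
T_out = 10⁶/318.73 = 3137.4 K → 3140 K; t = 31.4.
B = 138.5·ln(31.4 − 10) − 305.0 = 138.5·ln 21.4 − 305.0 = 138.5·3.0634 − 305.0 = 119.280.
Rounded: 119.

119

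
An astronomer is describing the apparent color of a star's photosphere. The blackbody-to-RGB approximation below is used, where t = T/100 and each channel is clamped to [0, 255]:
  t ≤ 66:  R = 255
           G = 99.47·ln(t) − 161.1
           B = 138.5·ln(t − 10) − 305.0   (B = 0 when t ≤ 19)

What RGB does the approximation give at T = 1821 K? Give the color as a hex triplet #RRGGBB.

t = 1821/100 = 18.21; the t ≤ 66 branch applies.
R = 255 by definition for t ≤ 66.
G = 99.47·ln 18.21 − 161.1 = 99.47·2.9020 − 161.1 = 127.559.
t = 18.21 ≤ 19, so B = 0.
Rounded: (255, 128, 0).
In hex: #FF8000.

#FF8000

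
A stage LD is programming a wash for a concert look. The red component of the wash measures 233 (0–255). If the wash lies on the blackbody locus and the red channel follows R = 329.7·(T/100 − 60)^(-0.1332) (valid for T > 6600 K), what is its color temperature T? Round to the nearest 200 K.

7400 K

(t − 60)^(-0.1332) = 233/329.7 = 0.70670.
t − 60 = 0.70670^(1/-0.1332) = 0.70670^(-7.508) = 13.547, so t = 73.547.
T = 100·t = 7355 K → 7400 K to the nearest 200 K.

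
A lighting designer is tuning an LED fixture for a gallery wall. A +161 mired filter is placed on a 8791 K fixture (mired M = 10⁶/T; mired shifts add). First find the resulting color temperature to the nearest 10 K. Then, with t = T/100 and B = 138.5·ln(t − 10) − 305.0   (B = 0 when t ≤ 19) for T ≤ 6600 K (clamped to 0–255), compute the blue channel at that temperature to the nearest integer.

148

M_in = 10⁶/8791 = 113.75; M_out = 113.75 + (+161) = 274.75.
T_out = 10⁶/274.75 = 3639.6 K → 3640 K; t = 36.4.
B = 138.5·ln(36.4 − 10) − 305.0 = 138.5·ln 26.4 − 305.0 = 138.5·3.2734 − 305.0 = 148.361.
Rounded: 148.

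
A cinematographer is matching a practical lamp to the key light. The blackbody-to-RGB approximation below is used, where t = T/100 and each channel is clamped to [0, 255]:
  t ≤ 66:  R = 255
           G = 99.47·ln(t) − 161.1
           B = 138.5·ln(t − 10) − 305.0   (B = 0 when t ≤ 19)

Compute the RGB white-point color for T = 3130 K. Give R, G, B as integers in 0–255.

t = 3130/100 = 31.3; the t ≤ 66 branch applies.
R = 255 by definition for t ≤ 66.
G = 99.47·ln 31.3 − 161.1 = 99.47·3.4436 − 161.1 = 181.437.
B = 138.5·ln(31.3 − 10) − 305.0 = 138.5·ln 21.3 − 305.0 = 138.5·3.0587 − 305.0 = 118.631.
Rounded: (255, 181, 119).

R=255, G=181, B=119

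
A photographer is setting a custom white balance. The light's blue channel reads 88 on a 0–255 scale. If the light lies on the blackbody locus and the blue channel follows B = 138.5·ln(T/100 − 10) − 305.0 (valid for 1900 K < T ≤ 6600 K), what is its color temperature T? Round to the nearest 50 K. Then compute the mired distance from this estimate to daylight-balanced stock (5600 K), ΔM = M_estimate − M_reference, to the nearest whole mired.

ln(t − 10) = (88 + 305.0) / 138.5 = 2.8375.
t − 10 = e^2.8375 = 17.074, so t = 27.074.
T = 100·t = 2707 K → 2700 K to the nearest 50 K.
M_estimate = 10⁶/2700 = 370.37; M_reference = 10⁶/5600 = 178.57.
ΔM = 370.37 − 178.57 = 191.80 → +192 mireds.

+192 mireds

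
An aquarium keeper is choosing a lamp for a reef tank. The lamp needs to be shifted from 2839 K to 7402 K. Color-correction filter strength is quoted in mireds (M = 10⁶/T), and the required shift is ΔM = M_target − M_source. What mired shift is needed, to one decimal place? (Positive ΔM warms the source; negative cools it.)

-217.1 mireds

M_source = 10⁶/2839 = 352.237; M_target = 10⁶/7402 = 135.099.
ΔM = 135.099 − 352.237 = -217.138 → -217.1 mireds, a cooling shift.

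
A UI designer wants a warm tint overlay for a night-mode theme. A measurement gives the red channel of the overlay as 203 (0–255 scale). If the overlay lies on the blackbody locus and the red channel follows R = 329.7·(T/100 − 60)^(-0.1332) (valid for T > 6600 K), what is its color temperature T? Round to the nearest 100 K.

(t − 60)^(-0.1332) = 203/329.7 = 0.61571.
t − 60 = 0.61571^(1/-0.1332) = 0.61571^(-7.508) = 38.129, so t = 98.129.
T = 100·t = 9813 K → 9800 K to the nearest 100 K.

9800 K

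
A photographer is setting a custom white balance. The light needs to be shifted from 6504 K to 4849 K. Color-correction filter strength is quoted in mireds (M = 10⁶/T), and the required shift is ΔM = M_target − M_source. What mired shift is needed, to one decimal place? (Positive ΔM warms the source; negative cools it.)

M_source = 10⁶/6504 = 153.752; M_target = 10⁶/4849 = 206.228.
ΔM = 206.228 − 153.752 = 52.477 → +52.5 mireds, a warming shift.

+52.5 mireds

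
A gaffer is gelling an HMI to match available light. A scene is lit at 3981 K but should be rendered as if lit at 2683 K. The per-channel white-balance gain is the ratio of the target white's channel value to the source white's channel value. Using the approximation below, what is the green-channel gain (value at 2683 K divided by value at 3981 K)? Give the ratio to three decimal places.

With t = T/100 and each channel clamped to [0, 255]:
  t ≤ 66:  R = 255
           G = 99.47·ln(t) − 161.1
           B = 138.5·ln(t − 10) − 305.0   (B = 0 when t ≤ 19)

0.809

At 3981 K (t = 39.81):
  G = 99.47·ln 39.81 − 161.1 = 99.47·3.6841 − 161.1 = 205.359.
At 2683 K (t = 26.83):
  G = 99.47·ln 26.83 − 161.1 = 99.47·3.2895 − 161.1 = 166.109.
Gain = 166.109 / 205.359 = 0.8089 → 0.809.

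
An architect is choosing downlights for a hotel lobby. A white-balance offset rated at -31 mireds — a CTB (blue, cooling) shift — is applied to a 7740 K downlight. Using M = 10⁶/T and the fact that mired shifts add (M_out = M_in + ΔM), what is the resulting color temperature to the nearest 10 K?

M_in = 10⁶/7740 = 129.20 mireds.
M_out = 129.20 + (-31) = 98.20 mireds.
T_out = 10⁶/98.20 = 10183.4 K → 10180 K.

10180 K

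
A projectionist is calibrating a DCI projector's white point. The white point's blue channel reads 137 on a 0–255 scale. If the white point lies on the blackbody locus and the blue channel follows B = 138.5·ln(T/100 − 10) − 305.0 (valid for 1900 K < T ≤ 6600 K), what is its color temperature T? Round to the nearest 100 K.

3400 K

ln(t − 10) = (137 + 305.0) / 138.5 = 3.1913.
t − 10 = e^3.1913 = 24.321, so t = 34.321.
T = 100·t = 3432 K → 3400 K to the nearest 100 K.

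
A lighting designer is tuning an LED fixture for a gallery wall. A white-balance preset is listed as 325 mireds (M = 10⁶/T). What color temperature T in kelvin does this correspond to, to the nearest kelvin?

3077 K

T = 10⁶ / 325 = 3076.92 K → 3077 K.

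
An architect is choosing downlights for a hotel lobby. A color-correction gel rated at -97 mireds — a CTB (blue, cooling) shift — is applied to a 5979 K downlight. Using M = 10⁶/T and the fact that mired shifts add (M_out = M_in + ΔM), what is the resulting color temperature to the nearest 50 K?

14250 K

M_in = 10⁶/5979 = 167.25 mireds.
M_out = 167.25 + (-97) = 70.25 mireds.
T_out = 10⁶/70.25 = 14234.5 K → 14250 K.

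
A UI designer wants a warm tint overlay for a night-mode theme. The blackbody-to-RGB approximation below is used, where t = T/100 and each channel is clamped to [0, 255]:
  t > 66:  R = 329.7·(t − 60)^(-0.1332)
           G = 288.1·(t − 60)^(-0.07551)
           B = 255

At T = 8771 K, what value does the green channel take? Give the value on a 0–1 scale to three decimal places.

t = 8771/100 = 87.71; the t > 66 branch applies.
G = 288.1·(87.71 − 60)^(-0.07551) = 288.1·27.71^(-0.07551) = 288.1·0.77816 = 224.187.
On a 0–1 scale: 224.187/255 = 0.8792 → 0.879.

0.879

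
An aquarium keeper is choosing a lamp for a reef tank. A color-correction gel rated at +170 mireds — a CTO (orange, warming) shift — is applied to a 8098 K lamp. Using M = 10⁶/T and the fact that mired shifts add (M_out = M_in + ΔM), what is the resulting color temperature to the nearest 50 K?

3400 K

M_in = 10⁶/8098 = 123.49 mireds.
M_out = 123.49 + (+170) = 293.49 mireds.
T_out = 10⁶/293.49 = 3407.3 K → 3400 K.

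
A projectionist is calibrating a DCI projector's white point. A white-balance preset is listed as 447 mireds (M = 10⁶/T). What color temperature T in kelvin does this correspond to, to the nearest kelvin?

2237 K

T = 10⁶ / 447 = 2237.14 K → 2237 K.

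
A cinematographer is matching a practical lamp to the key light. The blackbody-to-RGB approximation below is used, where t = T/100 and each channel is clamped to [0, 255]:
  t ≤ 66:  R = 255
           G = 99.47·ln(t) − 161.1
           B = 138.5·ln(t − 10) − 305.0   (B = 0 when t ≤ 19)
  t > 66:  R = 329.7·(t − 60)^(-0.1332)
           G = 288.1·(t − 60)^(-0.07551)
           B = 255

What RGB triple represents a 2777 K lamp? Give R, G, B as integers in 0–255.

R=255, G=170, B=94

t = 2777/100 = 27.77; the t ≤ 66 branch applies.
R = 255 by definition for t ≤ 66.
G = 99.47·ln 27.77 − 161.1 = 99.47·3.3240 − 161.1 = 169.534.
B = 138.5·ln(27.77 − 10) − 305.0 = 138.5·ln 17.77 − 305.0 = 138.5·2.8775 − 305.0 = 93.535.
Rounded: (255, 170, 94).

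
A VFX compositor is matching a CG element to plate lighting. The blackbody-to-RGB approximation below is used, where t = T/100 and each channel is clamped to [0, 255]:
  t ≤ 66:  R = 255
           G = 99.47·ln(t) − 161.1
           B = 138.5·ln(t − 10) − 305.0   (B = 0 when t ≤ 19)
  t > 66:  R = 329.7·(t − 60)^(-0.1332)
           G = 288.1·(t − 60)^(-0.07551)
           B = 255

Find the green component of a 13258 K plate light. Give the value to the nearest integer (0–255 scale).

208

t = 13258/100 = 132.58; the t > 66 branch applies.
G = 288.1·(132.58 − 60)^(-0.07551) = 288.1·72.58^(-0.07551) = 288.1·0.72359 = 208.465.
Rounded: 208.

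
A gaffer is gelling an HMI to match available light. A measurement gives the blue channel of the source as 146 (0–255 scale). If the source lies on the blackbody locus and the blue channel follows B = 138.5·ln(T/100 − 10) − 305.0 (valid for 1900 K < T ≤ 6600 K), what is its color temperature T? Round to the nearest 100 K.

3600 K

ln(t − 10) = (146 + 305.0) / 138.5 = 3.2563.
t − 10 = e^3.2563 = 25.954, so t = 35.954.
T = 100·t = 3595 K → 3600 K to the nearest 100 K.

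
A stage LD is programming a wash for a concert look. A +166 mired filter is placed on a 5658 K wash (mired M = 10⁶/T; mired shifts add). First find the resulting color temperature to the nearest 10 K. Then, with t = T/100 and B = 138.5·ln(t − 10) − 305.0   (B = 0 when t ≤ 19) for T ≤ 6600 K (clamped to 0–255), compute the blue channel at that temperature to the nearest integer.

M_in = 10⁶/5658 = 176.74; M_out = 176.74 + (+166) = 342.74.
T_out = 10⁶/342.74 = 2917.7 K → 2920 K; t = 29.2.
B = 138.5·ln(29.2 − 10) − 305.0 = 138.5·ln 19.2 − 305.0 = 138.5·2.9549 − 305.0 = 104.255.
Rounded: 104.

104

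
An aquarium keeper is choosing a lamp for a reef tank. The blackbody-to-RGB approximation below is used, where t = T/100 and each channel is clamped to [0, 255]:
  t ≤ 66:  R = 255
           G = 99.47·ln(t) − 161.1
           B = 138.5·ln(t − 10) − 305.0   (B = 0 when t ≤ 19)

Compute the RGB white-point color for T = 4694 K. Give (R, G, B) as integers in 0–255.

t = 4694/100 = 46.94; the t ≤ 66 branch applies.
R = 255 by definition for t ≤ 66.
G = 99.47·ln 46.94 − 161.1 = 99.47·3.8489 − 161.1 = 221.747.
B = 138.5·ln(46.94 − 10) − 305.0 = 138.5·ln 36.94 − 305.0 = 138.5·3.6093 − 305.0 = 194.887.
Rounded: (255, 222, 195).

(255, 222, 195)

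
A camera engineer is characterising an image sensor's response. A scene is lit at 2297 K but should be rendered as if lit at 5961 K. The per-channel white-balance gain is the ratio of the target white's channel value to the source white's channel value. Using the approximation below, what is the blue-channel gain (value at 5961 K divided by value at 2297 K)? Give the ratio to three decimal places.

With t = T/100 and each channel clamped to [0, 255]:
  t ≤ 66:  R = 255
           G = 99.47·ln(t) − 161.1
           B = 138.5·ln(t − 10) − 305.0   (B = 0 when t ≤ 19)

At 2297 K (t = 22.97):
  B = 138.5·ln(22.97 − 10) − 305.0 = 138.5·ln 12.97 − 305.0 = 138.5·2.5626 − 305.0 = 49.926.
At 5961 K (t = 59.61):
  B = 138.5·ln(59.61 − 10) − 305.0 = 138.5·ln 49.61 − 305.0 = 138.5·3.9042 − 305.0 = 235.731.
Gain = 235.731 / 49.926 = 4.7216 → 4.722.

4.722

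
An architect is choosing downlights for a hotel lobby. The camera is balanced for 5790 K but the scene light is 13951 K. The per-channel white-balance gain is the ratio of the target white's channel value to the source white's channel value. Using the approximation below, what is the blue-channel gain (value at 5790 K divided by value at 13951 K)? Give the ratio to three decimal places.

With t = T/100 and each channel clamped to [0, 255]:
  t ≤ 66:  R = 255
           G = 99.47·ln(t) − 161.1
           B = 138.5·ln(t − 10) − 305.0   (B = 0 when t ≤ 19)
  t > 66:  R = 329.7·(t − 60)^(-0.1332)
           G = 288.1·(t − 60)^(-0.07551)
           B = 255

0.905

At 13951 K (t = 139.51):
  B = 255 by definition for t > 66.
At 5790 K (t = 57.9):
  B = 138.5·ln(57.9 − 10) − 305.0 = 138.5·ln 47.9 − 305.0 = 138.5·3.8691 − 305.0 = 230.872.
Gain = 230.872 / 255.000 = 0.9054 → 0.905.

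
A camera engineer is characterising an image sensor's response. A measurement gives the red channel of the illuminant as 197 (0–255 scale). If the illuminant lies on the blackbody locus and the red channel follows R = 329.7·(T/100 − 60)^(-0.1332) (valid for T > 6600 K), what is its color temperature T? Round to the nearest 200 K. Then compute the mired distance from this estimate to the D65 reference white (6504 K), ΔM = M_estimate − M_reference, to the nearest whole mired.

(t − 60)^(-0.1332) = 197/329.7 = 0.59751.
t − 60 = 0.59751^(1/-0.1332) = 0.59751^(-7.508) = 47.761, so t = 107.761.
T = 100·t = 10776 K → 10800 K to the nearest 200 K.
M_estimate = 10⁶/10800 = 92.59; M_reference = 10⁶/6504 = 153.75.
ΔM = 92.59 − 153.75 = -61.16 → -61 mireds.

-61 mireds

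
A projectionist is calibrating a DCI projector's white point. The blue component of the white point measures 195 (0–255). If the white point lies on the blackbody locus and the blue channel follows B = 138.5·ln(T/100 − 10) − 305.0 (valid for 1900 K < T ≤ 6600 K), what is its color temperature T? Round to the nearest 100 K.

4700 K

ln(t − 10) = (195 + 305.0) / 138.5 = 3.6101.
t − 10 = e^3.6101 = 36.970, so t = 46.970.
T = 100·t = 4697 K → 4700 K to the nearest 100 K.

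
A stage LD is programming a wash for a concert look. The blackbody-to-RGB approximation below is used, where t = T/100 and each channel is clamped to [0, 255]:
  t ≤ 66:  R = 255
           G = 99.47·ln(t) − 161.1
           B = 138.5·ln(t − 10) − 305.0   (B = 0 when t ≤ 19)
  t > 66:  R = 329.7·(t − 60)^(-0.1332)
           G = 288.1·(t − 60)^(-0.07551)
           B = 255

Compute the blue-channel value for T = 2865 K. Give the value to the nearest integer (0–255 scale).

100

t = 2865/100 = 28.65; the t ≤ 66 branch applies.
B = 138.5·ln(28.65 − 10) − 305.0 = 138.5·ln 18.65 − 305.0 = 138.5·2.9258 − 305.0 = 100.230.
Rounded: 100.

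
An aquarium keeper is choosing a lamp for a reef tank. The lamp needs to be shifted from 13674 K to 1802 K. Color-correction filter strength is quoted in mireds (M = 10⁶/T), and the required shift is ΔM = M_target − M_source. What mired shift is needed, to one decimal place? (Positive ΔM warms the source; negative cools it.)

M_source = 10⁶/13674 = 73.131; M_target = 10⁶/1802 = 554.939.
ΔM = 554.939 − 73.131 = 481.807 → +481.8 mireds, a warming shift.

+481.8 mireds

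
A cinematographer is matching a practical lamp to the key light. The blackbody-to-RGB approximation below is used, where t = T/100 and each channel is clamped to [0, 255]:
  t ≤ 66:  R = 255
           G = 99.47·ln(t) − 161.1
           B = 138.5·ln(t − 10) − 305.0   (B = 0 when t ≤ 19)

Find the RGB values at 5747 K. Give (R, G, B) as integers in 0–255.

(255, 242, 230)

t = 5747/100 = 57.47; the t ≤ 66 branch applies.
R = 255 by definition for t ≤ 66.
G = 99.47·ln 57.47 − 161.1 = 99.47·4.0513 − 161.1 = 241.879.
B = 138.5·ln(57.47 − 10) − 305.0 = 138.5·ln 47.47 − 305.0 = 138.5·3.8601 − 305.0 = 229.624.
Rounded: (255, 242, 230).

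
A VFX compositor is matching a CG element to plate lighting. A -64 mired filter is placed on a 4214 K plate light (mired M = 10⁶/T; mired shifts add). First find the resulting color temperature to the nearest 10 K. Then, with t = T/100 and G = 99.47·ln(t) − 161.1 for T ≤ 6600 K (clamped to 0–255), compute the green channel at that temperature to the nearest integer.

M_in = 10⁶/4214 = 237.30; M_out = 237.30 + (-64) = 173.30.
T_out = 10⁶/173.30 = 5770.2 K → 5770 K; t = 57.7.
G = 99.47·ln 57.7 − 161.1 = 99.47·4.0553 − 161.1 = 242.276.
Rounded: 242.

242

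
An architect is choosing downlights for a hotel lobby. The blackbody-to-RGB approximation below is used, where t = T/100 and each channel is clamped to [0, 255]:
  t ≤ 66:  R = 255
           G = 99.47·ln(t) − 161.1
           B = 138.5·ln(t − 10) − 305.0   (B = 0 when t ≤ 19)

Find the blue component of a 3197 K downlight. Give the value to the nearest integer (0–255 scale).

t = 3197/100 = 31.97; the t ≤ 66 branch applies.
B = 138.5·ln(31.97 − 10) − 305.0 = 138.5·ln 21.97 − 305.0 = 138.5·3.0897 − 305.0 = 122.920.
Rounded: 123.

123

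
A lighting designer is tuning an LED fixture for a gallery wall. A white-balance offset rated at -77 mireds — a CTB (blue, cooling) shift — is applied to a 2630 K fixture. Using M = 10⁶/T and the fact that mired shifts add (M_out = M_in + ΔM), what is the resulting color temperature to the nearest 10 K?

M_in = 10⁶/2630 = 380.23 mireds.
M_out = 380.23 + (-77) = 303.23 mireds.
T_out = 10⁶/303.23 = 3297.8 K → 3300 K.

3300 K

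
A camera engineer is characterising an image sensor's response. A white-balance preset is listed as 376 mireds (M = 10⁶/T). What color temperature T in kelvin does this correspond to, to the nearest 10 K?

2660 K

T = 10⁶ / 376 = 2659.57 K → 2660 K.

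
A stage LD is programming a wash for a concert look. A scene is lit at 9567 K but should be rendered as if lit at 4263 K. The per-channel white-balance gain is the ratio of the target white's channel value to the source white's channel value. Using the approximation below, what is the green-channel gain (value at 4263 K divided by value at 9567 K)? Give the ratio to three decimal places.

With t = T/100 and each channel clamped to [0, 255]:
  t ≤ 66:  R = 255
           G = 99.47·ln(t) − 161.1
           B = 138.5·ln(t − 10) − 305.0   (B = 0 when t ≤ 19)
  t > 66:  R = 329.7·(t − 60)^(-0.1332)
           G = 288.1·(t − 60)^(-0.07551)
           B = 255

0.965

At 9567 K (t = 95.67):
  G = 288.1·(95.67 − 60)^(-0.07551) = 288.1·35.67^(-0.07551) = 288.1·0.76346 = 219.952.
At 4263 K (t = 42.63):
  G = 99.47·ln 42.63 − 161.1 = 99.47·3.7526 − 161.1 = 212.167.
Gain = 212.167 / 219.952 = 0.9646 → 0.965.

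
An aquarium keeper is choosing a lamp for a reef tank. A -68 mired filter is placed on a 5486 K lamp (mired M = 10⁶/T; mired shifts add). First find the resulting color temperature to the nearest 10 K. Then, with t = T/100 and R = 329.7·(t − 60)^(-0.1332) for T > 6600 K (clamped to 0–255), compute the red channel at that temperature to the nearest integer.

212

M_in = 10⁶/5486 = 182.28; M_out = 182.28 + (-68) = 114.28.
T_out = 10⁶/114.28 = 8750.3 K → 8750 K; t = 87.5.
R = 329.7·(87.5 − 60)^(-0.1332) = 329.7·27.5^(-0.1332) = 329.7·0.64310 = 212.031.
Rounded: 212.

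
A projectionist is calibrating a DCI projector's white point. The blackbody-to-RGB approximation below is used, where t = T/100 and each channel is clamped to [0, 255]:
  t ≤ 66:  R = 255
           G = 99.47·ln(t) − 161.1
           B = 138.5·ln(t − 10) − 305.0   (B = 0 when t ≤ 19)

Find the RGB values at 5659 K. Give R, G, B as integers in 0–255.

t = 5659/100 = 56.59; the t ≤ 66 branch applies.
R = 255 by definition for t ≤ 66.
G = 99.47·ln 56.59 − 161.1 = 99.47·4.0358 − 161.1 = 240.344.
B = 138.5·ln(56.59 − 10) − 305.0 = 138.5·ln 46.59 − 305.0 = 138.5·3.8414 − 305.0 = 227.032.
Rounded: (255, 240, 227).

R=255, G=240, B=227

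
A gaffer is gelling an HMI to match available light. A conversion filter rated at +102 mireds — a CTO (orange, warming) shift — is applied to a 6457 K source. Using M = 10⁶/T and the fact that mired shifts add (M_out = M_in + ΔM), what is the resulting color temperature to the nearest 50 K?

M_in = 10⁶/6457 = 154.87 mireds.
M_out = 154.87 + (+102) = 256.87 mireds.
T_out = 10⁶/256.87 = 3893.0 K → 3900 K.

3900 K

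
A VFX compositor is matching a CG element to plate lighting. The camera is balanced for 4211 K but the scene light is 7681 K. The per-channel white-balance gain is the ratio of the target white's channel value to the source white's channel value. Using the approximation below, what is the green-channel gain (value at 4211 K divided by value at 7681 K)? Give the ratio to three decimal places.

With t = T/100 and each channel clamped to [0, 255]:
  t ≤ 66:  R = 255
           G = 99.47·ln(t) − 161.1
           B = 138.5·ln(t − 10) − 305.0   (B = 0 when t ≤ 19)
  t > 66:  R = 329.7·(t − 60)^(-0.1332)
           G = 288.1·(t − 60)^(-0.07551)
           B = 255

0.906

At 7681 K (t = 76.81):
  G = 288.1·(76.81 − 60)^(-0.07551) = 288.1·16.81^(-0.07551) = 288.1·0.80809 = 232.809.
At 4211 K (t = 42.11):
  G = 99.47·ln 42.11 − 161.1 = 99.47·3.7403 − 161.1 = 210.946.
Gain = 210.946 / 232.809 = 0.9061 → 0.906.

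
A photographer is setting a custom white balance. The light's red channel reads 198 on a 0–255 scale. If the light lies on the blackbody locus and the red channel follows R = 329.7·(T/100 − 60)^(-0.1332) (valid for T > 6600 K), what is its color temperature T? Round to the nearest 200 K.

10600 K

(t − 60)^(-0.1332) = 198/329.7 = 0.60055.
t − 60 = 0.60055^(1/-0.1332) = 0.60055^(-7.508) = 45.980, so t = 105.980.
T = 100·t = 10598 K → 10600 K to the nearest 200 K.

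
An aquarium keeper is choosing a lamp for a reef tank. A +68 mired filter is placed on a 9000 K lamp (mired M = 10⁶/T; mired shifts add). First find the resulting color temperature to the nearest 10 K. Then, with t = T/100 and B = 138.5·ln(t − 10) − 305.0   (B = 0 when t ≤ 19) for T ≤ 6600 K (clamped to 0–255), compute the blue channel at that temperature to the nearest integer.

M_in = 10⁶/9000 = 111.11; M_out = 111.11 + (+68) = 179.11.
T_out = 10⁶/179.11 = 5583.1 K → 5580 K; t = 55.8.
B = 138.5·ln(55.8 − 10) − 305.0 = 138.5·ln 45.8 − 305.0 = 138.5·3.8243 − 305.0 = 224.663.
Rounded: 225.

225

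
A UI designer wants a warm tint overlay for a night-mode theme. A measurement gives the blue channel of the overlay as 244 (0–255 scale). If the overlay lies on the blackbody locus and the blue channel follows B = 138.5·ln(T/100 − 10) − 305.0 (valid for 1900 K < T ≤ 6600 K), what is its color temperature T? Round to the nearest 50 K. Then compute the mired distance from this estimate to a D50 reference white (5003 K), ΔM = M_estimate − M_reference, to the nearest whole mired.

ln(t − 10) = (244 + 305.0) / 138.5 = 3.9639.
t − 10 = e^3.9639 = 52.662, so t = 62.662.
T = 100·t = 6266 K → 6250 K to the nearest 50 K.
M_estimate = 10⁶/6250 = 160.00; M_reference = 10⁶/5003 = 199.88.
ΔM = 160.00 − 199.88 = -39.88 → -40 mireds.

-40 mireds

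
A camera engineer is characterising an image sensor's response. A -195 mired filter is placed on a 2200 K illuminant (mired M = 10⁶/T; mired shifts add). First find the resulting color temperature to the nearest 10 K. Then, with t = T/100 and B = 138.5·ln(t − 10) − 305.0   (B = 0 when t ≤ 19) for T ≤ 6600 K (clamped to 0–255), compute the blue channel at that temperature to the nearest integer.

M_in = 10⁶/2200 = 454.55; M_out = 454.55 + (-195) = 259.55.
T_out = 10⁶/259.55 = 3852.9 K → 3850 K; t = 38.5.
B = 138.5·ln(38.5 − 10) − 305.0 = 138.5·ln 28.5 − 305.0 = 138.5·3.3499 − 305.0 = 158.962.
Rounded: 159.

159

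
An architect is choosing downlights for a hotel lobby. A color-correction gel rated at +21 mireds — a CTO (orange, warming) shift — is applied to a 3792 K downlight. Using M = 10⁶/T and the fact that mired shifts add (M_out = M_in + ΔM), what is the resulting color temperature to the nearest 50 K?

3500 K

M_in = 10⁶/3792 = 263.71 mireds.
M_out = 263.71 + (+21) = 284.71 mireds.
T_out = 10⁶/284.71 = 3512.3 K → 3500 K.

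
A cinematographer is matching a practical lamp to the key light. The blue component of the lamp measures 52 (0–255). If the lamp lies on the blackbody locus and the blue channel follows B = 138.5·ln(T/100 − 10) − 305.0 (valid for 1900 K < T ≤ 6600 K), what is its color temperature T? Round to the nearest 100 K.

2300 K

ln(t − 10) = (52 + 305.0) / 138.5 = 2.5776.
t − 10 = e^2.5776 = 13.166, so t = 23.166.
T = 100·t = 2317 K → 2300 K to the nearest 100 K.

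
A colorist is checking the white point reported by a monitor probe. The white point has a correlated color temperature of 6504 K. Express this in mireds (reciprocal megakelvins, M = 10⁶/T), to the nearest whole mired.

M = 10⁶ / 6504 = 153.752 → 154 mireds.

154 mireds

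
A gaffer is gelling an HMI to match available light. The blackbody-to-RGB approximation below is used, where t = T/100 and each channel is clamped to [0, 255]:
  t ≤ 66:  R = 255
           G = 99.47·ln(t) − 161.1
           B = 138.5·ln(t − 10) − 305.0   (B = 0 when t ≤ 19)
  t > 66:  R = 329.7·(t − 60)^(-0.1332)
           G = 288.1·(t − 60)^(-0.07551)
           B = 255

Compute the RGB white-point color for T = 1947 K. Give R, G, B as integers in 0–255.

t = 1947/100 = 19.47; the t ≤ 66 branch applies.
R = 255 by definition for t ≤ 66.
G = 99.47·ln 19.47 − 161.1 = 99.47·2.9689 − 161.1 = 134.214.
B = 138.5·ln(19.47 − 10) − 305.0 = 138.5·ln 9.47 − 305.0 = 138.5·2.2481 − 305.0 = 6.366.
Rounded: (255, 134, 6).

R=255, G=134, B=6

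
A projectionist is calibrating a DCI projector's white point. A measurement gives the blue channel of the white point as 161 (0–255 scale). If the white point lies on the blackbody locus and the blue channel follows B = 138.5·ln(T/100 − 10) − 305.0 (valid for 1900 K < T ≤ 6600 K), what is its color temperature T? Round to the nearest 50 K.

3900 K

ln(t − 10) = (161 + 305.0) / 138.5 = 3.3646.
t − 10 = e^3.3646 = 28.923, so t = 38.923.
T = 100·t = 3892 K → 3900 K to the nearest 50 K.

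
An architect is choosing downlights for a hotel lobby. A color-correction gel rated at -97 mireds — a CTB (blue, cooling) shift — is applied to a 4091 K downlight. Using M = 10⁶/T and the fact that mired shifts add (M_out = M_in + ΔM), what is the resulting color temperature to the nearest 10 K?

M_in = 10⁶/4091 = 244.44 mireds.
M_out = 244.44 + (-97) = 147.44 mireds.
T_out = 10⁶/147.44 = 6782.5 K → 6780 K.

6780 K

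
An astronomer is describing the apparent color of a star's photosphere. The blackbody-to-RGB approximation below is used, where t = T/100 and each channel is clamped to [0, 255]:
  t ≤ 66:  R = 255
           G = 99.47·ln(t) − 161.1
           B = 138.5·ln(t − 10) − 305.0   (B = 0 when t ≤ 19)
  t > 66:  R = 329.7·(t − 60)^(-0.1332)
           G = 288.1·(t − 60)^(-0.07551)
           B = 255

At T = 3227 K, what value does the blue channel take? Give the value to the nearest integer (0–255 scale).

t = 3227/100 = 32.27; the t ≤ 66 branch applies.
B = 138.5·ln(32.27 − 10) − 305.0 = 138.5·ln 22.27 − 305.0 = 138.5·3.1032 − 305.0 = 124.799.
Rounded: 125.

125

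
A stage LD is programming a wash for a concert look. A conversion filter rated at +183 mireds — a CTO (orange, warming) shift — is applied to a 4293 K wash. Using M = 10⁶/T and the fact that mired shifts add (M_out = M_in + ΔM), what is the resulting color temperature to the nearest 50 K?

M_in = 10⁶/4293 = 232.94 mireds.
M_out = 232.94 + (+183) = 415.94 mireds.
T_out = 10⁶/415.94 = 2404.2 K → 2400 K.

2400 K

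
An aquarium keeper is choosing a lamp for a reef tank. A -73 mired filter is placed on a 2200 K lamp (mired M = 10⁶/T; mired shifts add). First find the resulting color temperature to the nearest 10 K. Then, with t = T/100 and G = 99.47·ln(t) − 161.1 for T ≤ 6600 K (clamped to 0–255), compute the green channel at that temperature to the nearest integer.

164

M_in = 10⁶/2200 = 454.55; M_out = 454.55 + (-73) = 381.55.
T_out = 10⁶/381.55 = 2620.9 K → 2620 K; t = 26.2.
G = 99.47·ln 26.2 − 161.1 = 99.47·3.2658 − 161.1 = 163.745.
Rounded: 164.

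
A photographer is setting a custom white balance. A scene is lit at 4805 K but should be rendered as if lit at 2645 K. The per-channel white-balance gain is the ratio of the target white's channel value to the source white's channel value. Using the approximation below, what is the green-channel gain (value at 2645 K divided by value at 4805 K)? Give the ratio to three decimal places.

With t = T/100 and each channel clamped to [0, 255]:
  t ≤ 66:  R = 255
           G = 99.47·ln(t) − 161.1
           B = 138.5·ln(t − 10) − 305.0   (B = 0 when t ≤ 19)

At 4805 K (t = 48.05):
  G = 99.47·ln 48.05 − 161.1 = 99.47·3.8722 − 161.1 = 224.072.
At 2645 K (t = 26.45):
  G = 99.47·ln 26.45 − 161.1 = 99.47·3.2753 − 161.1 = 164.690.
Gain = 164.690 / 224.072 = 0.7350 → 0.735.

0.735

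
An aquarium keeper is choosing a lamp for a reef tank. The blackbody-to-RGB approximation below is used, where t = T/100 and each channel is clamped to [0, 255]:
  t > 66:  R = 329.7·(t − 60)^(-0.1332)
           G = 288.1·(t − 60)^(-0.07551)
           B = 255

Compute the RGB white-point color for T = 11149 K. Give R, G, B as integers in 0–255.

t = 11149/100 = 111.49; the t > 66 branch applies.
R = 329.7·(111.49 − 60)^(-0.1332) = 329.7·51.49^(-0.1332) = 329.7·0.59156 = 195.037.
G = 288.1·(111.49 − 60)^(-0.07551) = 288.1·51.49^(-0.07551) = 288.1·0.74259 = 213.940.
B = 255 by definition for t > 66.
Rounded: (195, 214, 255).

R=195, G=214, B=255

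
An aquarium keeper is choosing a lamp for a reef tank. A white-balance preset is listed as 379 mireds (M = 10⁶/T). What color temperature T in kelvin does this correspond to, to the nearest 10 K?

2640 K

T = 10⁶ / 379 = 2638.52 K → 2640 K.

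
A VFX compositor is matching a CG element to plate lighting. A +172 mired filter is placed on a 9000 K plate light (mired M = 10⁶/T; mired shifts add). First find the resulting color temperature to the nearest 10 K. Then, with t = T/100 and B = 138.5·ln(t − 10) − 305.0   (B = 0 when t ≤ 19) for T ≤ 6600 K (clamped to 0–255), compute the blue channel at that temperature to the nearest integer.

142

M_in = 10⁶/9000 = 111.11; M_out = 111.11 + (+172) = 283.11.
T_out = 10⁶/283.11 = 3532.2 K → 3530 K; t = 35.3.
B = 138.5·ln(35.3 − 10) − 305.0 = 138.5·ln 25.3 − 305.0 = 138.5·3.2308 − 305.0 = 142.466.
Rounded: 142.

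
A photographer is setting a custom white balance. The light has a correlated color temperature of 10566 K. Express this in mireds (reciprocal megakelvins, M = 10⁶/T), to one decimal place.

M = 10⁶ / 10566 = 94.643 → 94.6 mireds.

94.6 mireds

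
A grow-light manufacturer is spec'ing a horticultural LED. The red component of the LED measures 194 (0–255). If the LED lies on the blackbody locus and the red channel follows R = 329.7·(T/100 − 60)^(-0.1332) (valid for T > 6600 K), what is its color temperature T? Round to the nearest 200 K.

11400 K

(t − 60)^(-0.1332) = 194/329.7 = 0.58841.
t − 60 = 0.58841^(1/-0.1332) = 0.58841^(-7.508) = 53.593, so t = 113.593.
T = 100·t = 11359 K → 11400 K to the nearest 200 K.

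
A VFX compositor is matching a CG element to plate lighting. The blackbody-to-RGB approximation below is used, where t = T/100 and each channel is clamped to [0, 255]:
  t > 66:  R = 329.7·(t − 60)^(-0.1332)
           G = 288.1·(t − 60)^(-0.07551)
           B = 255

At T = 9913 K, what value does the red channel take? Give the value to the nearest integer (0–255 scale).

t = 9913/100 = 99.13; the t > 66 branch applies.
R = 329.7·(99.13 − 60)^(-0.1332) = 329.7·39.13^(-0.1332) = 329.7·0.61359 = 202.300.
Rounded: 202.

202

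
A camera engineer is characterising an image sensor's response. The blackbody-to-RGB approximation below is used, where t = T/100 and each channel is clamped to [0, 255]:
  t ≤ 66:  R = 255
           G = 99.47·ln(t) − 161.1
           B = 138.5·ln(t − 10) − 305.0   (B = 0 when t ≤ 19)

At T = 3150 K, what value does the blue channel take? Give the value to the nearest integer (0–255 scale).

120

t = 3150/100 = 31.5; the t ≤ 66 branch applies.
B = 138.5·ln(31.5 − 10) − 305.0 = 138.5·ln 21.5 − 305.0 = 138.5·3.0681 − 305.0 = 119.925.
Rounded: 120.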